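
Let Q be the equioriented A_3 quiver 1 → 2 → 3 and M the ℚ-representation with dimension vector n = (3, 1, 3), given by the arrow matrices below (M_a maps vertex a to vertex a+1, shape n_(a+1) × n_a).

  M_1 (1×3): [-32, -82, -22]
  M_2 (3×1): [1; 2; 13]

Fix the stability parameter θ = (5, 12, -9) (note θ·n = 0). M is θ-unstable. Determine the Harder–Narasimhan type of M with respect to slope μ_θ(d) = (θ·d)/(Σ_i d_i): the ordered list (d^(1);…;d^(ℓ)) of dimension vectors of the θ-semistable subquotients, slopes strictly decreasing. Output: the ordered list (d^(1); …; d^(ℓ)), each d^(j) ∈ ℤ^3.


Barcode: M ≅ I[1,1]^2, I[1,3], I[3,3]^2. HN layers by μ_θ (3 steps, strictly decreasing):
  μ^(1)=5; μ^(2)=8/3; μ^(3)=-9

((2, 0, 0); (1, 1, 1); (0, 0, 2))


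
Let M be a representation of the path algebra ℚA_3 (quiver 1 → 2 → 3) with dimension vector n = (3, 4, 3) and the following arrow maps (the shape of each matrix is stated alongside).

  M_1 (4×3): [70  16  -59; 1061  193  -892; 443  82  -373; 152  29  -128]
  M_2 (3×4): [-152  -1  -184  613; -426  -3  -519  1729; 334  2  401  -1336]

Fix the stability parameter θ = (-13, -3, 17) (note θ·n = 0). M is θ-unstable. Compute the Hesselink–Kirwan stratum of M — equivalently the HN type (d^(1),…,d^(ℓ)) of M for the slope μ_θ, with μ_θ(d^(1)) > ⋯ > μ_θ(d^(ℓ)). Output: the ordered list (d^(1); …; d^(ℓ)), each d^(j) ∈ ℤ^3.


Via rank(M_{q-1}∘⋯∘M_p): M ≅ I[1,2], I[1,3]^2, I[2,2], I[3,3].
μ_θ-semistable layers: μ^(1)=17; μ^(2)=-3; μ^(3)=-13

((0, 0, 3); (0, 4, 0); (3, 0, 0))


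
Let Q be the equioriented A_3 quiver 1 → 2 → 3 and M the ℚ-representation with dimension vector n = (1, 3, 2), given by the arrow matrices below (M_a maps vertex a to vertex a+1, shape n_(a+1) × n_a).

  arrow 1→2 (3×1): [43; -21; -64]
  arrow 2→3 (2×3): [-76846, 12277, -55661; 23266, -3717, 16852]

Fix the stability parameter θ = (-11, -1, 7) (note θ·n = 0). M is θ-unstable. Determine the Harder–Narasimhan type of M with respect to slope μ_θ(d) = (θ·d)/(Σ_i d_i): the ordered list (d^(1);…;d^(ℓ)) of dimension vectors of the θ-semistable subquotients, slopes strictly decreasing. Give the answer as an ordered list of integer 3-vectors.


Interval decomposition of M: I[1,3], I[2,2], I[2,3].
HN type (ℓ=3): μ^(1)=7; μ^(2)=-1; μ^(3)=-11

((0, 0, 2); (0, 3, 0); (1, 0, 0))


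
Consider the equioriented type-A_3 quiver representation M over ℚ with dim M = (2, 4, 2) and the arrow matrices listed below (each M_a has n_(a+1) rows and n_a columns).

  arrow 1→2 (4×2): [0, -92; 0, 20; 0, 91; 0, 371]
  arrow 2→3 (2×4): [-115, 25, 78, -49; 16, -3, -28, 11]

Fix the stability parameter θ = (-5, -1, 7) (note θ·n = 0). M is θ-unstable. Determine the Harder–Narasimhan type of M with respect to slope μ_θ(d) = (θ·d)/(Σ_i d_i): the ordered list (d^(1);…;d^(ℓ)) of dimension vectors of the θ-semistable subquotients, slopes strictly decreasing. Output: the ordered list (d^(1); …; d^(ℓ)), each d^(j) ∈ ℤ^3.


Interval decomposition of M: I[1,1], I[1,3], I[2,2]^2, I[2,3].
HN type (ℓ=3): μ^(1)=7; μ^(2)=-1; μ^(3)=-5

((0, 0, 2); (0, 4, 0); (2, 0, 0))


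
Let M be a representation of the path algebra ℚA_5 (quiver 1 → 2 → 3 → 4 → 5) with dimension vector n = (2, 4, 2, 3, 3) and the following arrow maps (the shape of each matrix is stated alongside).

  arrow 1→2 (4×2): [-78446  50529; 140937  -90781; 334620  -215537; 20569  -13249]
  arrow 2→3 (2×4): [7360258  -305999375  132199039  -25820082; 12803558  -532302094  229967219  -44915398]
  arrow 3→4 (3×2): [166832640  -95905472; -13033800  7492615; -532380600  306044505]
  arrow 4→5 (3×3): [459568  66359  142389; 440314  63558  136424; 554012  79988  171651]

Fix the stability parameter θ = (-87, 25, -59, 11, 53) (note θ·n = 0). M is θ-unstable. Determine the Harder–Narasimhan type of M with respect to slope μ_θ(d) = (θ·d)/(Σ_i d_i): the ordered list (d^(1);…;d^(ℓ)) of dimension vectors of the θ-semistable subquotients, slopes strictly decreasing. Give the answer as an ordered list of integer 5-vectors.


Barcode: M ≅ I[1,3], I[1,5], I[2,2]^2, I[4,5]^2. HN layers by μ_θ (5 steps, strictly decreasing):
  μ^(1)=53; μ^(2)=25; μ^(3)=11; μ^(4)=-17; μ^(5)=-87

((0, 0, 0, 0, 3); (0, 2, 0, 0, 0); (0, 0, 0, 3, 0); (0, 2, 2, 0, 0); (2, 0, 0, 0, 0))


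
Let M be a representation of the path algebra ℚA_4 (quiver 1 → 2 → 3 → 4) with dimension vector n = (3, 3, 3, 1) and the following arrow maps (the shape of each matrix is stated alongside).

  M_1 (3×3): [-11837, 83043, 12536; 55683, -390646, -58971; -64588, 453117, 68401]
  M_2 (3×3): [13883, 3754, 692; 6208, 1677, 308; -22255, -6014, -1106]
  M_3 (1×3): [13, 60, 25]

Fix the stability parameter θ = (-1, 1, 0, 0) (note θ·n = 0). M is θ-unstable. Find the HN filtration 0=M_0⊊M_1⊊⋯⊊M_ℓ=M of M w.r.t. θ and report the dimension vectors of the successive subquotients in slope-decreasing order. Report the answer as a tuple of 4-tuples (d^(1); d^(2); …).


Via rank(M_{q-1}∘⋯∘M_p): M ≅ I[1,3]^2, I[1,4].
μ_θ-semistable layers: μ^(1)=1/2; μ^(2)=1/3; μ^(3)=-1

((0, 2, 2, 0); (0, 1, 1, 1); (3, 0, 0, 0))


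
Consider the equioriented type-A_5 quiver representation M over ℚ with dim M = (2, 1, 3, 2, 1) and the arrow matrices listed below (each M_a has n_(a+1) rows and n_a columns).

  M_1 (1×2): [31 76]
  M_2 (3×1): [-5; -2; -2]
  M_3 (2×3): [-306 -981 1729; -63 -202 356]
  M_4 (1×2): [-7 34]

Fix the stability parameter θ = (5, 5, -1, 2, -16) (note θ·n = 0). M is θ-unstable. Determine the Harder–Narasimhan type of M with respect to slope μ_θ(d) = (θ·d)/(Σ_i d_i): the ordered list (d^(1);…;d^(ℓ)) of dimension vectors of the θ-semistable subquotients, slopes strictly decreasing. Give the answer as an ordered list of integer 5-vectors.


Via rank(M_{q-1}∘⋯∘M_p): M ≅ I[1,1], I[1,4], I[3,3], I[3,5].
μ_θ-semistable layers: μ^(1)=5; μ^(2)=11/4; μ^(3)=-1; μ^(4)=-5

((1, 0, 0, 0, 0); (1, 1, 1, 1, 0); (0, 0, 1, 0, 0); (0, 0, 1, 1, 1))


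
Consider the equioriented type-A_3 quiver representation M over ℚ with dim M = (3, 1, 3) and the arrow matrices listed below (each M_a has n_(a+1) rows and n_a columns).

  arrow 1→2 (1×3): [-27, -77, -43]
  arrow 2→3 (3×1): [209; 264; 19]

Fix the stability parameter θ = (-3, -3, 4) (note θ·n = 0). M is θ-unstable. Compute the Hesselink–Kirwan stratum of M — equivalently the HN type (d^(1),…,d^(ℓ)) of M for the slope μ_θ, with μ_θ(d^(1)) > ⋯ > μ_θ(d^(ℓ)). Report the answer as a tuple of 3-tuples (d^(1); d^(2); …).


Via rank(M_{q-1}∘⋯∘M_p): M ≅ I[1,1]^2, I[1,3], I[3,3]^2.
μ_θ-semistable layers: μ^(1)=4; μ^(2)=-3

((0, 0, 3); (3, 1, 0))


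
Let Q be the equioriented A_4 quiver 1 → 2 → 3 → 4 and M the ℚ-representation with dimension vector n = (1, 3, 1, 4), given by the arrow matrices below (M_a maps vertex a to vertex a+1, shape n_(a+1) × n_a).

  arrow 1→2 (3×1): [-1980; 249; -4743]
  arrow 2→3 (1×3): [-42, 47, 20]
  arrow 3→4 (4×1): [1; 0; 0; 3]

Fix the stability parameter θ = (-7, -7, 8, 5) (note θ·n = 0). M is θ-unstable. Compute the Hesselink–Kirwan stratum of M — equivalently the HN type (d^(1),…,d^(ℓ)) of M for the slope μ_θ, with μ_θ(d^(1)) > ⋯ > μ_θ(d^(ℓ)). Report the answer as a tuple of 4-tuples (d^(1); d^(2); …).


Barcode: M ≅ I[1,4], I[2,2]^2, I[4,4]^3. HN layers by μ_θ (3 steps, strictly decreasing):
  μ^(1)=13/2; μ^(2)=5; μ^(3)=-7

((0, 0, 1, 1); (0, 0, 0, 3); (1, 3, 0, 0))


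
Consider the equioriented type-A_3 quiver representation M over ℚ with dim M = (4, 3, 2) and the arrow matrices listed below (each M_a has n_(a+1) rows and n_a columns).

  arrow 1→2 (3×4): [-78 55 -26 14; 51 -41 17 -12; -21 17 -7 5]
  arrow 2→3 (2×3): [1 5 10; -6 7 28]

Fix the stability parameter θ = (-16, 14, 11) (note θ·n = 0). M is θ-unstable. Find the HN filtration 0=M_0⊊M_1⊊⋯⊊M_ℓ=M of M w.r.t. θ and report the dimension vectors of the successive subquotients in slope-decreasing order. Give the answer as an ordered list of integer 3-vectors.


Barcode: M ≅ I[1,1], I[1,2], I[1,3]^2. HN layers by μ_θ (3 steps, strictly decreasing):
  μ^(1)=14; μ^(2)=25/2; μ^(3)=-16

((0, 1, 0); (0, 2, 2); (4, 0, 0))


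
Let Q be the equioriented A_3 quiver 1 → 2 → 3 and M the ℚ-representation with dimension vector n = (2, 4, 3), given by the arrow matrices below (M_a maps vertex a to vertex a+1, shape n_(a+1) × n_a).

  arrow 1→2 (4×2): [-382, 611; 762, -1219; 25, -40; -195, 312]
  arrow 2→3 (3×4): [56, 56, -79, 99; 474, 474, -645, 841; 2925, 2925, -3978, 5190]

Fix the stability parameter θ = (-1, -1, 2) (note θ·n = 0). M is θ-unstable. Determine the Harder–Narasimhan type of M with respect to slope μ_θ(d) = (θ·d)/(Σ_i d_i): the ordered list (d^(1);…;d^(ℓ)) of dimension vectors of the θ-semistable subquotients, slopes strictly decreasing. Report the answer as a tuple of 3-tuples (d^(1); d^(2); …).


Interval decomposition of M: I[1,2]^2, I[2,3]^2, I[3,3].
HN type (ℓ=2): μ^(1)=2; μ^(2)=-1

((0, 0, 3); (2, 4, 0))


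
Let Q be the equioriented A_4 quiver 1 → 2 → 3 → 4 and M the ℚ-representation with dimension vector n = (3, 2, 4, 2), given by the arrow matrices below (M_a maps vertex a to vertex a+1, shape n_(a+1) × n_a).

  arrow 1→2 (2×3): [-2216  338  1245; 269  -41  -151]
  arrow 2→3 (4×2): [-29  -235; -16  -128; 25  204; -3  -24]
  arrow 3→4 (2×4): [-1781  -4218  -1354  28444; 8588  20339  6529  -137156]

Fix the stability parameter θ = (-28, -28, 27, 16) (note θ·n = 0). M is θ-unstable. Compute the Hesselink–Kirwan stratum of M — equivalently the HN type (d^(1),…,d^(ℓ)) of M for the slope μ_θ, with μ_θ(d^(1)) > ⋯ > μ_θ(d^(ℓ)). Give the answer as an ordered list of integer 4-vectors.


Via rank(M_{q-1}∘⋯∘M_p): M ≅ I[1,1], I[1,4]^2, I[3,3]^2.
μ_θ-semistable layers: μ^(1)=27; μ^(2)=43/2; μ^(3)=-28

((0, 0, 2, 0); (0, 0, 2, 2); (3, 2, 0, 0))


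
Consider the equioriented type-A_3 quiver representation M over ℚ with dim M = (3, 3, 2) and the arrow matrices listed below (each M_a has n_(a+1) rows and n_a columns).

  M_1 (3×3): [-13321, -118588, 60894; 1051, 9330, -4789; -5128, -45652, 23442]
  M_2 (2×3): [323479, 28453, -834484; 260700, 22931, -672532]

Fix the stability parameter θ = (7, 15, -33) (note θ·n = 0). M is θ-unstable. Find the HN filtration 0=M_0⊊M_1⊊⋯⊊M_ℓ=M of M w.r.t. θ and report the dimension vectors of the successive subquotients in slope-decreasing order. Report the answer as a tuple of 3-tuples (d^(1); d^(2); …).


Via rank(M_{q-1}∘⋯∘M_p): M ≅ I[1,1], I[1,3]^2, I[2,2].
μ_θ-semistable layers: μ^(1)=15; μ^(2)=7; μ^(3)=-11/3

((0, 1, 0); (1, 0, 0); (2, 2, 2))


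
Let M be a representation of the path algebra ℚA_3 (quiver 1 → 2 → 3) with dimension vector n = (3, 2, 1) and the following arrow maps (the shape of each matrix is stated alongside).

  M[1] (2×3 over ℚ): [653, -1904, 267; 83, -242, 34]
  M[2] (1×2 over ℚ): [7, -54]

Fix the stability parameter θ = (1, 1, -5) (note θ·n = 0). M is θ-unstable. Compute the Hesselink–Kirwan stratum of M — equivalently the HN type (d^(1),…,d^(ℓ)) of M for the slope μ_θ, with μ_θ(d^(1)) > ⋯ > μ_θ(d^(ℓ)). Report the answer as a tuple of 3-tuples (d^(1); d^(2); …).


Via rank(M_{q-1}∘⋯∘M_p): M ≅ I[1,1], I[1,2], I[1,3].
μ_θ-semistable layers: μ^(1)=1; μ^(2)=-1

((2, 1, 0); (1, 1, 1))


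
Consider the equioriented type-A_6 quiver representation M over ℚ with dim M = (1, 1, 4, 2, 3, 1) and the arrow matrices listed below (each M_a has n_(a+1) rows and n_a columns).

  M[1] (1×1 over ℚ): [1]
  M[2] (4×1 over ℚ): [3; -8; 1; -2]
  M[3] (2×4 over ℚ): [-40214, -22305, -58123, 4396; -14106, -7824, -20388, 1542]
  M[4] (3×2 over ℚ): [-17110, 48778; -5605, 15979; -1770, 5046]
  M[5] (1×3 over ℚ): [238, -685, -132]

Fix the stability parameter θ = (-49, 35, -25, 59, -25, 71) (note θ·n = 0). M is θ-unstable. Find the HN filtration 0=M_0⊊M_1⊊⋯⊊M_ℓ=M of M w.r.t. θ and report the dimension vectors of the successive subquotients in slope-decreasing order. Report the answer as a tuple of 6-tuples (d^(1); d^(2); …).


Via rank(M_{q-1}∘⋯∘M_p): M ≅ I[1,6], I[3,3]^2, I[3,4], I[5,5]^2.
μ_θ-semistable layers: μ^(1)=71; μ^(2)=59; μ^(3)=17; μ^(4)=5; μ^(5)=-25; μ^(6)=-49

((0, 0, 0, 0, 0, 1); (0, 0, 0, 1, 0, 0); (0, 0, 0, 1, 1, 0); (0, 1, 1, 0, 0, 0); (0, 0, 3, 0, 2, 0); (1, 0, 0, 0, 0, 0))


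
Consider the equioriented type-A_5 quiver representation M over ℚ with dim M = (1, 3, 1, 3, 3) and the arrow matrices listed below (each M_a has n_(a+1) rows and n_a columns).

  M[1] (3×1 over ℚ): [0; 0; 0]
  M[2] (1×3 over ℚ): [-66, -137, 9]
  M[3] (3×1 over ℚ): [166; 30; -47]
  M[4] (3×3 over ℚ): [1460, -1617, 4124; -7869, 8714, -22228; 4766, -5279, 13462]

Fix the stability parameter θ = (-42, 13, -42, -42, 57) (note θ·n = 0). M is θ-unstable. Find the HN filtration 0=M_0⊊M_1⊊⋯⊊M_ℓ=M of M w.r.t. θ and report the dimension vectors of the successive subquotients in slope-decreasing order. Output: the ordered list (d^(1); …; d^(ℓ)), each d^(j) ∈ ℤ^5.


Via rank(M_{q-1}∘⋯∘M_p): M ≅ I[1,1], I[2,2]^2, I[2,5], I[4,5]^2.
μ_θ-semistable layers: μ^(1)=57; μ^(2)=13; μ^(3)=-71/3; μ^(4)=-42

((0, 0, 0, 0, 3); (0, 2, 0, 0, 0); (0, 1, 1, 1, 0); (1, 0, 0, 2, 0))


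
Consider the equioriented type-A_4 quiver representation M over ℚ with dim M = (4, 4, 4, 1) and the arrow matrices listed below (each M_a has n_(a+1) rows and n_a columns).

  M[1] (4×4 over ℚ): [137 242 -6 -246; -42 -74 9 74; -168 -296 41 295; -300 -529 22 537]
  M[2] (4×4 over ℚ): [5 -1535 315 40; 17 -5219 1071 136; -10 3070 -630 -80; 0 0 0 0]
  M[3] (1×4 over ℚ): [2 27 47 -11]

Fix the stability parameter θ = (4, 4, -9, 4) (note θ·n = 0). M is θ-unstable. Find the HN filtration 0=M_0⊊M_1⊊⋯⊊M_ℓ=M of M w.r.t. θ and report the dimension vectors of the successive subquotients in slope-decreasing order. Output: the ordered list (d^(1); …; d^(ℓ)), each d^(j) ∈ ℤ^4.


Interval decomposition of M: I[1,2]^3, I[1,4], I[3,3]^3.
HN type (ℓ=3): μ^(1)=4; μ^(2)=-1/3; μ^(3)=-9

((3, 3, 0, 1); (1, 1, 1, 0); (0, 0, 3, 0))


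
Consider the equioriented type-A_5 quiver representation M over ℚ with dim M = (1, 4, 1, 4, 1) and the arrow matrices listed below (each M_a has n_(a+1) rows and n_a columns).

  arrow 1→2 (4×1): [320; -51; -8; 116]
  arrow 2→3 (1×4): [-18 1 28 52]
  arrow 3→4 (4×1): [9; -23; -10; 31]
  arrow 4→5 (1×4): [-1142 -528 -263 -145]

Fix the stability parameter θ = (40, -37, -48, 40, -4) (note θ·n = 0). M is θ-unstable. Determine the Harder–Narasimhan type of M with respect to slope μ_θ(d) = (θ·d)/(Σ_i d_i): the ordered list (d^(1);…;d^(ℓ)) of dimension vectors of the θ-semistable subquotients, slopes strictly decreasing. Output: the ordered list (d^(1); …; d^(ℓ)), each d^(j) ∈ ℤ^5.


Barcode: M ≅ I[1,5], I[2,2]^3, I[4,4]^3. HN layers by μ_θ (4 steps, strictly decreasing):
  μ^(1)=40; μ^(2)=18; μ^(3)=-15; μ^(4)=-37

((0, 0, 0, 3, 0); (0, 0, 0, 1, 1); (1, 1, 1, 0, 0); (0, 3, 0, 0, 0))


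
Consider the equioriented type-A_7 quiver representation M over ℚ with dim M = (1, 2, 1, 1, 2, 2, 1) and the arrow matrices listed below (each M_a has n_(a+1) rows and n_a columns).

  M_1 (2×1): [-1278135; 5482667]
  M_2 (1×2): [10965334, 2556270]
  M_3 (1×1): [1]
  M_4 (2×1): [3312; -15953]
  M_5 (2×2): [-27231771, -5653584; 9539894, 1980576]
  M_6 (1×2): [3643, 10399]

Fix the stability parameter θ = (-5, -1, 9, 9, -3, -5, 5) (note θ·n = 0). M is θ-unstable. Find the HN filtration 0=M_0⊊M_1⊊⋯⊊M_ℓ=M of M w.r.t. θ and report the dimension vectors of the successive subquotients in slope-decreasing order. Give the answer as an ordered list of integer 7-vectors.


Interval decomposition of M: I[1,2], I[2,5], I[5,7], I[6,6].
HN type (ℓ=4): μ^(1)=5; μ^(2)=-1; μ^(3)=-4; μ^(4)=-5

((0, 0, 1, 1, 1, 0, 1); (0, 2, 0, 0, 0, 0, 0); (0, 0, 0, 0, 1, 1, 0); (1, 0, 0, 0, 0, 1, 0))


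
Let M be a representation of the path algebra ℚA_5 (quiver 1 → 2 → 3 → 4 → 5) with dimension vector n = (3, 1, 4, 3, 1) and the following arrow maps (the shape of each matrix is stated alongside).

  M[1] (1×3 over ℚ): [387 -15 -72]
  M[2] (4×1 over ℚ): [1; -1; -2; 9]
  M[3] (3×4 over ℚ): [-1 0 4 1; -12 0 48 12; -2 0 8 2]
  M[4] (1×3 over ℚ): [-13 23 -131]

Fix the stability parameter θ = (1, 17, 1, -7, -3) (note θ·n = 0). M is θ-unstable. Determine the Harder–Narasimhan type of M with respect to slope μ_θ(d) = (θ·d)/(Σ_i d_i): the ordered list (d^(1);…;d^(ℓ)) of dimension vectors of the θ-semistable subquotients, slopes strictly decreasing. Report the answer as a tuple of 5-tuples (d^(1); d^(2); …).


Via rank(M_{q-1}∘⋯∘M_p): M ≅ I[1,1]^2, I[1,3], I[3,3]^2, I[3,5], I[4,4]^2.
μ_θ-semistable layers: μ^(1)=9; μ^(2)=1; μ^(3)=-3; μ^(4)=-7

((0, 1, 1, 0, 0); (3, 0, 2, 0, 0); (0, 0, 1, 1, 1); (0, 0, 0, 2, 0))


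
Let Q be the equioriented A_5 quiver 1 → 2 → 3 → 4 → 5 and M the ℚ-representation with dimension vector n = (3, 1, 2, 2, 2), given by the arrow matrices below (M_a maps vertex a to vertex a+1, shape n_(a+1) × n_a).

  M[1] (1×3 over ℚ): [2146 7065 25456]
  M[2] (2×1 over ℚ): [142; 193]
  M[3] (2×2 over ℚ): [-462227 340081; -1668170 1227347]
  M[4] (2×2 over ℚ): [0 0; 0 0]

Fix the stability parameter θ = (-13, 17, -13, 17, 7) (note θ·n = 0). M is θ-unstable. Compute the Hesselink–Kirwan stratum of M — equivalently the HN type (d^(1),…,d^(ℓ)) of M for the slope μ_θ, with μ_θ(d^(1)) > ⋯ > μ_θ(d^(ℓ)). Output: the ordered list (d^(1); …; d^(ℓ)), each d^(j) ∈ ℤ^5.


Barcode: M ≅ I[1,1]^2, I[1,4], I[3,4], I[5,5]^2. HN layers by μ_θ (4 steps, strictly decreasing):
  μ^(1)=17; μ^(2)=7; μ^(3)=2; μ^(4)=-13

((0, 0, 0, 2, 0); (0, 0, 0, 0, 2); (0, 1, 1, 0, 0); (3, 0, 1, 0, 0))


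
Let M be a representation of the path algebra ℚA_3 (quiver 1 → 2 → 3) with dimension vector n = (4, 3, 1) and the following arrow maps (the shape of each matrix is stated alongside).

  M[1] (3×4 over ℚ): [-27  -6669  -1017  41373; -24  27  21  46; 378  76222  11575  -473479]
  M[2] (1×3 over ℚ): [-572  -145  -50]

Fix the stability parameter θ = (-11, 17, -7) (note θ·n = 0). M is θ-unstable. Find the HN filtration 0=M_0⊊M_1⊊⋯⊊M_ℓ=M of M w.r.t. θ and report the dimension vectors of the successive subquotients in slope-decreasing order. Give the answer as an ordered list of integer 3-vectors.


Interval decomposition of M: I[1,1], I[1,2]^2, I[1,3].
HN type (ℓ=3): μ^(1)=17; μ^(2)=5; μ^(3)=-11

((0, 2, 0); (0, 1, 1); (4, 0, 0))


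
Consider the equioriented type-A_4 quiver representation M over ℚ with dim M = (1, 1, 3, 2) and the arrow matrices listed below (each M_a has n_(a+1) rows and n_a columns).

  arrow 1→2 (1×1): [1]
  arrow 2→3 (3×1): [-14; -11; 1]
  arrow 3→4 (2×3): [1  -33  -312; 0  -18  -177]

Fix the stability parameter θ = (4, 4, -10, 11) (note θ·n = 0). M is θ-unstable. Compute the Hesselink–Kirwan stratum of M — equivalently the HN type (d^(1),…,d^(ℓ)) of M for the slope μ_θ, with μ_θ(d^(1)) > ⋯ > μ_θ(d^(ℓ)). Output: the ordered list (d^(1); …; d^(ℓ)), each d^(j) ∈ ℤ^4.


Interval decomposition of M: I[1,4], I[3,3], I[3,4].
HN type (ℓ=3): μ^(1)=11; μ^(2)=-2/3; μ^(3)=-10

((0, 0, 0, 2); (1, 1, 1, 0); (0, 0, 2, 0))


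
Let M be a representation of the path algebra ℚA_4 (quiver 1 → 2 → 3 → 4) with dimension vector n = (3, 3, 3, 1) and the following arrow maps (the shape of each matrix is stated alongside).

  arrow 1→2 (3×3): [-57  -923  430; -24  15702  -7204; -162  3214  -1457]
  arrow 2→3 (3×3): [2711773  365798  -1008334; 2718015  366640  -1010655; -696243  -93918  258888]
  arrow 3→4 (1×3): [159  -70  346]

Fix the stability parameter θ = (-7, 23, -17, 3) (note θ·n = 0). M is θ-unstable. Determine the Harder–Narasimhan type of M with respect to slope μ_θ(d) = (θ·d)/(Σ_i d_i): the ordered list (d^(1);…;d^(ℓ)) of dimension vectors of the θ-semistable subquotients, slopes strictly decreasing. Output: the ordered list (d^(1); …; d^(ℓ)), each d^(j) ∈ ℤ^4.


Barcode: M ≅ I[1,2], I[1,3], I[1,4], I[3,3]. HN layers by μ_θ (4 steps, strictly decreasing):
  μ^(1)=23; μ^(2)=3; μ^(3)=-7; μ^(4)=-17

((0, 1, 0, 0); (0, 2, 2, 1); (3, 0, 0, 0); (0, 0, 1, 0))


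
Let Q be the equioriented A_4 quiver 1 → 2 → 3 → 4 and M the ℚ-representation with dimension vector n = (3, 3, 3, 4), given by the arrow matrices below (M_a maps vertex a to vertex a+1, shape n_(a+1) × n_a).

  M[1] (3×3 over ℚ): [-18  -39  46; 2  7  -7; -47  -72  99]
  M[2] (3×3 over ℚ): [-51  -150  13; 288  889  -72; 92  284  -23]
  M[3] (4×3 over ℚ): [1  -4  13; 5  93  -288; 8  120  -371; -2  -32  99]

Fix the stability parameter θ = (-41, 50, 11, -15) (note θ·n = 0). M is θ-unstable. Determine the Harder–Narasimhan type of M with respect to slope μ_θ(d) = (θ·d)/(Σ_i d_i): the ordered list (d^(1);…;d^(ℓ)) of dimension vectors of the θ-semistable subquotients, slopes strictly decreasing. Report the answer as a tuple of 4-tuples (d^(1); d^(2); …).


Barcode: M ≅ I[1,4]^3, I[4,4]. HN layers by μ_θ (3 steps, strictly decreasing):
  μ^(1)=46/3; μ^(2)=-15; μ^(3)=-41

((0, 3, 3, 3); (0, 0, 0, 1); (3, 0, 0, 0))


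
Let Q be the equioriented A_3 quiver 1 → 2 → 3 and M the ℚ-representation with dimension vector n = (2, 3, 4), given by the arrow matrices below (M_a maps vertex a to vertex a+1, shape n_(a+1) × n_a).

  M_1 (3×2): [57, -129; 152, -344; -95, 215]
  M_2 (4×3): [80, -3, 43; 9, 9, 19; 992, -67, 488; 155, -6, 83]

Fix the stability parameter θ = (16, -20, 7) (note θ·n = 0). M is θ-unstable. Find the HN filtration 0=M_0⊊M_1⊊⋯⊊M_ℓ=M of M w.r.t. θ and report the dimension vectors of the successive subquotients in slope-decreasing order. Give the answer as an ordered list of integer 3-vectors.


Barcode: M ≅ I[1,1], I[1,3], I[2,3]^2, I[3,3]. HN layers by μ_θ (4 steps, strictly decreasing):
  μ^(1)=16; μ^(2)=7; μ^(3)=-2; μ^(4)=-20

((1, 0, 0); (0, 0, 4); (1, 1, 0); (0, 2, 0))


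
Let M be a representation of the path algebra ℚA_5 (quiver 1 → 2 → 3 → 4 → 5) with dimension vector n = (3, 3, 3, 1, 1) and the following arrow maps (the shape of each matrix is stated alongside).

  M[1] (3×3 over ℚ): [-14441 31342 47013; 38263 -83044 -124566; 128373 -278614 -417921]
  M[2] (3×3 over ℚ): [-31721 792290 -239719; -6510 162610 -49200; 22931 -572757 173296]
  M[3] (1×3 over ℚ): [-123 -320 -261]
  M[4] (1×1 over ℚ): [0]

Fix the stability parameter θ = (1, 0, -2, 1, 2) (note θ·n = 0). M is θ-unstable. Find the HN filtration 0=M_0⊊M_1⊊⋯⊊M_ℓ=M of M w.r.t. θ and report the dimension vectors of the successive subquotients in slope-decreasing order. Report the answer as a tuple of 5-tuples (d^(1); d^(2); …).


Interval decomposition of M: I[1,1], I[1,2], I[1,4], I[2,3], I[3,3], I[5,5].
HN type (ℓ=6): μ^(1)=2; μ^(2)=1; μ^(3)=1/2; μ^(4)=-1/3; μ^(5)=-1; μ^(6)=-2

((0, 0, 0, 0, 1); (1, 0, 0, 1, 0); (1, 1, 0, 0, 0); (1, 1, 1, 0, 0); (0, 1, 1, 0, 0); (0, 0, 1, 0, 0))


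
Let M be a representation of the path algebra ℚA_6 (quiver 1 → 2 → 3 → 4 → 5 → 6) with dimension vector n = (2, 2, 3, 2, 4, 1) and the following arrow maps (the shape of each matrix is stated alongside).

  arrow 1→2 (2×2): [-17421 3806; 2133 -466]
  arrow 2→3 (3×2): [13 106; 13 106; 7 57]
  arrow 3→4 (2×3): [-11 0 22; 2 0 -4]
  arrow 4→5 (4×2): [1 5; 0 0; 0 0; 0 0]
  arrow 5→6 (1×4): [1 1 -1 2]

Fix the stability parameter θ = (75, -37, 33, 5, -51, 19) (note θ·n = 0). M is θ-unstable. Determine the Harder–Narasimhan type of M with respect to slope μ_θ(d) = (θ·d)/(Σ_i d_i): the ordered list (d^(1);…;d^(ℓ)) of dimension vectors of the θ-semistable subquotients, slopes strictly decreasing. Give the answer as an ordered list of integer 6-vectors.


Via rank(M_{q-1}∘⋯∘M_p): M ≅ I[1,3], I[1,6], I[3,3], I[4,4], I[5,5]^3.
μ_θ-semistable layers: μ^(1)=33; μ^(2)=19; μ^(3)=5; μ^(4)=-51

((0, 0, 2, 0, 0, 0); (1, 1, 0, 0, 0, 1); (1, 1, 1, 2, 1, 0); (0, 0, 0, 0, 3, 0))


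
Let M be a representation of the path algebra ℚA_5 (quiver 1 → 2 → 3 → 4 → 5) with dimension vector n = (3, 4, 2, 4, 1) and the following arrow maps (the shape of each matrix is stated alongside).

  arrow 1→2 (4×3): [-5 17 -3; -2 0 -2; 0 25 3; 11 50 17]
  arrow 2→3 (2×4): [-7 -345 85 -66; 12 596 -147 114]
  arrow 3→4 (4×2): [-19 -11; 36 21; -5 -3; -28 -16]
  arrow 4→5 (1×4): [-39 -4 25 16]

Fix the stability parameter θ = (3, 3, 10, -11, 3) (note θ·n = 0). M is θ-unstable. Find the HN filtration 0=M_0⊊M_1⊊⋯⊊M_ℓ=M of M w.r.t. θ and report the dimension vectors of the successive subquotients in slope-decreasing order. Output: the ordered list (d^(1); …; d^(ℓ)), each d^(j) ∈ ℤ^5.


Barcode: M ≅ I[1,2], I[1,4], I[1,5], I[2,2], I[4,4]^2. HN layers by μ_θ (3 steps, strictly decreasing):
  μ^(1)=3; μ^(2)=5/4; μ^(3)=-11

((1, 2, 0, 0, 1); (2, 2, 2, 2, 0); (0, 0, 0, 2, 0))


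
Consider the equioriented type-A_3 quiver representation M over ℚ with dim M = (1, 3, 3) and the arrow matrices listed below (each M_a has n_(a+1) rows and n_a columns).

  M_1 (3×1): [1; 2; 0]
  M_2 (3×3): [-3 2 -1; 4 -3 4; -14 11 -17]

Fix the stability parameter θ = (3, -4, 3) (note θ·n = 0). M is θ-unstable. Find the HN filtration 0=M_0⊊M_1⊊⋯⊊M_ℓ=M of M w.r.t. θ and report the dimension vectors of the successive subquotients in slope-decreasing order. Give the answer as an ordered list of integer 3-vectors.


Barcode: M ≅ I[1,3], I[2,3]^2. HN layers by μ_θ (3 steps, strictly decreasing):
  μ^(1)=3; μ^(2)=-1/2; μ^(3)=-4

((0, 0, 3); (1, 1, 0); (0, 2, 0))


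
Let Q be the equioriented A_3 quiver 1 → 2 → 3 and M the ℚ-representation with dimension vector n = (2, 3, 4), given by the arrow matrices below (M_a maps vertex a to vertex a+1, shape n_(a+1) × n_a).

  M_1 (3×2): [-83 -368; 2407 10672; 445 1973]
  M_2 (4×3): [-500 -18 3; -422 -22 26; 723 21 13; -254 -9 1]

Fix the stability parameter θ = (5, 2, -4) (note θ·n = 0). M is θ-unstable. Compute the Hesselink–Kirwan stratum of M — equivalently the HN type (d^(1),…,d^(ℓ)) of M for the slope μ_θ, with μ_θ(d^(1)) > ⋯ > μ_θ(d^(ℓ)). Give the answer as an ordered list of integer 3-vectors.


Via rank(M_{q-1}∘⋯∘M_p): M ≅ I[1,3]^2, I[2,3], I[3,3].
μ_θ-semistable layers: μ^(1)=1; μ^(2)=-1; μ^(3)=-4

((2, 2, 2); (0, 1, 1); (0, 0, 1))


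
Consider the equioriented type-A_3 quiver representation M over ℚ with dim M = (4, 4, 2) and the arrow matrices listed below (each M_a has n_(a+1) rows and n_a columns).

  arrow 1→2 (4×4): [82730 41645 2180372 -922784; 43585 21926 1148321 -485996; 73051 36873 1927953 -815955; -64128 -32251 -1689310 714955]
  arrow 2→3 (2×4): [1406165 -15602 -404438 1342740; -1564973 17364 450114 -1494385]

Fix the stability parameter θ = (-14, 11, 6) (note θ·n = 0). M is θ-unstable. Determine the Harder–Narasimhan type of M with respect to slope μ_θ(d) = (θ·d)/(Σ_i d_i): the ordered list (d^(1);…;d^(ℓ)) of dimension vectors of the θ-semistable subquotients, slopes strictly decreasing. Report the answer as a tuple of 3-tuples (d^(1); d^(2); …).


Barcode: M ≅ I[1,1], I[1,2], I[1,3]^2, I[2,2]. HN layers by μ_θ (3 steps, strictly decreasing):
  μ^(1)=11; μ^(2)=17/2; μ^(3)=-14

((0, 2, 0); (0, 2, 2); (4, 0, 0))


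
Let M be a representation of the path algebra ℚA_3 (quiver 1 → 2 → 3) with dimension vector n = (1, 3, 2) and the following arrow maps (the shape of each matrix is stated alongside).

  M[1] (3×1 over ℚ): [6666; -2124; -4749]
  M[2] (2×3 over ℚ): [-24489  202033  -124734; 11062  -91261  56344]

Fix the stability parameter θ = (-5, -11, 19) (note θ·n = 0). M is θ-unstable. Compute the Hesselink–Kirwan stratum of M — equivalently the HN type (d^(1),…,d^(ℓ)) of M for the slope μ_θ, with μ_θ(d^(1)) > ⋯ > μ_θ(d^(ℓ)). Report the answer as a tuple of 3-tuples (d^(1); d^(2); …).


Interval decomposition of M: I[1,2], I[2,3]^2.
HN type (ℓ=3): μ^(1)=19; μ^(2)=-8; μ^(3)=-11

((0, 0, 2); (1, 1, 0); (0, 2, 0))


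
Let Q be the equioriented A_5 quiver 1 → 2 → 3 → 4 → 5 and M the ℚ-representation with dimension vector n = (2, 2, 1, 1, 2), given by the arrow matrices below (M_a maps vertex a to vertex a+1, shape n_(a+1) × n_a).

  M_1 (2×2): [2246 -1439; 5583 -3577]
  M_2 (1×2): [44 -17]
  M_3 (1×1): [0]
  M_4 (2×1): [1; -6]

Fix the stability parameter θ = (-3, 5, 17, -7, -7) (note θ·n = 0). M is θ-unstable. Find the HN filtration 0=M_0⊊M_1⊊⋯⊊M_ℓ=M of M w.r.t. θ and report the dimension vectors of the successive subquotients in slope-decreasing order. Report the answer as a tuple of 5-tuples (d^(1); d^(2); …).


Barcode: M ≅ I[1,2], I[1,3], I[4,5], I[5,5]. HN layers by μ_θ (4 steps, strictly decreasing):
  μ^(1)=17; μ^(2)=5; μ^(3)=-3; μ^(4)=-7

((0, 0, 1, 0, 0); (0, 2, 0, 0, 0); (2, 0, 0, 0, 0); (0, 0, 0, 1, 2))


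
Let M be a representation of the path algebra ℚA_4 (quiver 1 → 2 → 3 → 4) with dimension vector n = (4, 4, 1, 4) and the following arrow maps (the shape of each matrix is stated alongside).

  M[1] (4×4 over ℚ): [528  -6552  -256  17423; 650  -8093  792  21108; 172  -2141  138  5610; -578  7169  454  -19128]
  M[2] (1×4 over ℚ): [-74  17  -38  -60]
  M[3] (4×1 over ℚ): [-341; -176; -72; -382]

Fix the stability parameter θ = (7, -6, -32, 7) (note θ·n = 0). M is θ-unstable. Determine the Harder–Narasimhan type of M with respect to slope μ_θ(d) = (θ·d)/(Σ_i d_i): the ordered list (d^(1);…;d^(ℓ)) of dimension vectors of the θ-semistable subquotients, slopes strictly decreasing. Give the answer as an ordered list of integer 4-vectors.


Interval decomposition of M: I[1,2]^3, I[1,4], I[4,4]^3.
HN type (ℓ=3): μ^(1)=7; μ^(2)=1/2; μ^(3)=-31/3

((0, 0, 0, 4); (3, 3, 0, 0); (1, 1, 1, 0))


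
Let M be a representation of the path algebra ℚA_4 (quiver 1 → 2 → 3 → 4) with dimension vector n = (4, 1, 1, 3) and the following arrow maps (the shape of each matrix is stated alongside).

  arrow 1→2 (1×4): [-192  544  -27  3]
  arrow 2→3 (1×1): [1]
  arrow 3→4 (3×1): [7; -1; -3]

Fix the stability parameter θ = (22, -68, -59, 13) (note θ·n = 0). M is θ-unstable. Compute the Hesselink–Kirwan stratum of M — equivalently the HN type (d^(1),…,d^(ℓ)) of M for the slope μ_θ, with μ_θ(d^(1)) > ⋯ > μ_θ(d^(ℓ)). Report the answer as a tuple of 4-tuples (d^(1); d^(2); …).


Barcode: M ≅ I[1,1]^3, I[1,4], I[4,4]^2. HN layers by μ_θ (3 steps, strictly decreasing):
  μ^(1)=22; μ^(2)=13; μ^(3)=-35

((3, 0, 0, 0); (0, 0, 0, 3); (1, 1, 1, 0))


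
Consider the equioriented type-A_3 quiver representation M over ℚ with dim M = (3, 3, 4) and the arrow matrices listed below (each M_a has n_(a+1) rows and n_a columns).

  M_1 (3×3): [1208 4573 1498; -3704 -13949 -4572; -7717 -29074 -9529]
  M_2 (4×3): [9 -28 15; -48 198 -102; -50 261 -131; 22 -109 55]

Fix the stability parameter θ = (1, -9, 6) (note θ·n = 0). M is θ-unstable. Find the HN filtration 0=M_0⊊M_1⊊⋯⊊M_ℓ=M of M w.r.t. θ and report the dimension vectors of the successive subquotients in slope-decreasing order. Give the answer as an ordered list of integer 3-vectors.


Via rank(M_{q-1}∘⋯∘M_p): M ≅ I[1,2], I[1,3]^2, I[3,3]^2.
μ_θ-semistable layers: μ^(1)=6; μ^(2)=-4

((0, 0, 4); (3, 3, 0))


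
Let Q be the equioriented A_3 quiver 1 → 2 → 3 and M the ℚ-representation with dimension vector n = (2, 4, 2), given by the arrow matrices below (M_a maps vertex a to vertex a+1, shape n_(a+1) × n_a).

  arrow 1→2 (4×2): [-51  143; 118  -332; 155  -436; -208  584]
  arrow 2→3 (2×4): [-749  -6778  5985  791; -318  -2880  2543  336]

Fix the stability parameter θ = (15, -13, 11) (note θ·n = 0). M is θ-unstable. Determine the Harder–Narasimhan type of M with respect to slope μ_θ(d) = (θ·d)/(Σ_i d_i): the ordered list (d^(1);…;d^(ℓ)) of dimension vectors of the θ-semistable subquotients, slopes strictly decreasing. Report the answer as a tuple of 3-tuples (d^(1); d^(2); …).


Interval decomposition of M: I[1,3]^2, I[2,2]^2.
HN type (ℓ=3): μ^(1)=11; μ^(2)=1; μ^(3)=-13

((0, 0, 2); (2, 2, 0); (0, 2, 0))


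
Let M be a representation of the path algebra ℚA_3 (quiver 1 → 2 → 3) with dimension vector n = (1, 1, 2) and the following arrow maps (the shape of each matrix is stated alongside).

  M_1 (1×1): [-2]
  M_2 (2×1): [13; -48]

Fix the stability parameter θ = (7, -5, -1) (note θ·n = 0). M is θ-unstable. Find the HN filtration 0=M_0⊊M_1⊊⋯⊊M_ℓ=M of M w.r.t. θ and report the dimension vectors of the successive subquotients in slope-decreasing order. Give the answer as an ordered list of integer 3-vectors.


Via rank(M_{q-1}∘⋯∘M_p): M ≅ I[1,3], I[3,3].
μ_θ-semistable layers: μ^(1)=1/3; μ^(2)=-1

((1, 1, 1); (0, 0, 1))


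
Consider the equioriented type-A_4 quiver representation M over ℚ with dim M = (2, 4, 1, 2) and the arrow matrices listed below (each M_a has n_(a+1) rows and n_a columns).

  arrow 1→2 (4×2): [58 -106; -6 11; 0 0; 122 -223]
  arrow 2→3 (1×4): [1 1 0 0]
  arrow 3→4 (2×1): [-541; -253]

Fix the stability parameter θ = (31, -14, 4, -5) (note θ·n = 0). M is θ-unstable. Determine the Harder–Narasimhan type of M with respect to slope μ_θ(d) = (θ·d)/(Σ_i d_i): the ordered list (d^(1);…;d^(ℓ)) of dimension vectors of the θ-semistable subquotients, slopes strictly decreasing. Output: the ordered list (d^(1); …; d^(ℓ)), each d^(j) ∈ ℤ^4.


Interval decomposition of M: I[1,2], I[1,4], I[2,2]^2, I[4,4].
HN type (ℓ=4): μ^(1)=17/2; μ^(2)=4; μ^(3)=-5; μ^(4)=-14

((1, 1, 0, 0); (1, 1, 1, 1); (0, 0, 0, 1); (0, 2, 0, 0))


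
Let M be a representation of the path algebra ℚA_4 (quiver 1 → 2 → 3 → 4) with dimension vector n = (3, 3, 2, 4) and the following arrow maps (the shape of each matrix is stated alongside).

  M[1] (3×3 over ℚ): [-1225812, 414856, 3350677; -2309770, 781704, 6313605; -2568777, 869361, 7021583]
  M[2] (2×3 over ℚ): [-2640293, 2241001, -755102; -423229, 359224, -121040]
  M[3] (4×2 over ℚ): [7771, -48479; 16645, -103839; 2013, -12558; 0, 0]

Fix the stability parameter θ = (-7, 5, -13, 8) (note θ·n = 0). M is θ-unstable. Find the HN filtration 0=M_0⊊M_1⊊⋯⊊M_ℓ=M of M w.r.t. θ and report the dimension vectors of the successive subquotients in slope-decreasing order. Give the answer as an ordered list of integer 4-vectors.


Interval decomposition of M: I[1,2], I[1,4]^2, I[4,4]^2.
HN type (ℓ=4): μ^(1)=8; μ^(2)=5; μ^(3)=-4; μ^(4)=-7

((0, 0, 0, 4); (0, 1, 0, 0); (0, 2, 2, 0); (3, 0, 0, 0))


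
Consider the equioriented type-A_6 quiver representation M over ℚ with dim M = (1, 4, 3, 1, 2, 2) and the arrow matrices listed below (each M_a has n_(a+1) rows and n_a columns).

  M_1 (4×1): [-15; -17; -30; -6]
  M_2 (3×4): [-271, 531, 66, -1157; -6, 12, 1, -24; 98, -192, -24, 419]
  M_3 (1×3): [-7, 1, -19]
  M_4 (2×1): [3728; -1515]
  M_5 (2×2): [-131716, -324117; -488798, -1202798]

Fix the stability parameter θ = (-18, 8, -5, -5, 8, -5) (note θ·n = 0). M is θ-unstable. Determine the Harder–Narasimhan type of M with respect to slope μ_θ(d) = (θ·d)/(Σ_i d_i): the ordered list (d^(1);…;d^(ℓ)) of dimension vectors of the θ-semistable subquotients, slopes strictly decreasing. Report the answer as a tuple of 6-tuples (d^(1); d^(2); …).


Interval decomposition of M: I[1,2], I[2,3]^2, I[2,6], I[5,6].
HN type (ℓ=4): μ^(1)=8; μ^(2)=3/2; μ^(3)=-2/3; μ^(4)=-18

((0, 1, 0, 0, 0, 0); (0, 2, 2, 0, 2, 2); (0, 1, 1, 1, 0, 0); (1, 0, 0, 0, 0, 0))


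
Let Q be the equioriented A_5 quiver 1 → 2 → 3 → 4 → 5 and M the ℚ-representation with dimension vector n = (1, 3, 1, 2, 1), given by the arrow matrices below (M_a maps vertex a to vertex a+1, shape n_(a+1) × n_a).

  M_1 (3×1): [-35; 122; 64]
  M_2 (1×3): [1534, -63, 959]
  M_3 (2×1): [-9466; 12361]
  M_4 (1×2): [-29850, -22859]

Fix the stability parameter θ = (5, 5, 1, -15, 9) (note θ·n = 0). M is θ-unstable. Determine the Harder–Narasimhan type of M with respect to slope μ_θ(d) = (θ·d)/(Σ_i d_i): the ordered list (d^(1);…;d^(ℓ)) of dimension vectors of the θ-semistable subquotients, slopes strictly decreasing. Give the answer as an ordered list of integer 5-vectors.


Barcode: M ≅ I[1,2], I[2,2], I[2,5], I[4,4]. HN layers by μ_θ (4 steps, strictly decreasing):
  μ^(1)=9; μ^(2)=5; μ^(3)=-3; μ^(4)=-15

((0, 0, 0, 0, 1); (1, 2, 0, 0, 0); (0, 1, 1, 1, 0); (0, 0, 0, 1, 0))


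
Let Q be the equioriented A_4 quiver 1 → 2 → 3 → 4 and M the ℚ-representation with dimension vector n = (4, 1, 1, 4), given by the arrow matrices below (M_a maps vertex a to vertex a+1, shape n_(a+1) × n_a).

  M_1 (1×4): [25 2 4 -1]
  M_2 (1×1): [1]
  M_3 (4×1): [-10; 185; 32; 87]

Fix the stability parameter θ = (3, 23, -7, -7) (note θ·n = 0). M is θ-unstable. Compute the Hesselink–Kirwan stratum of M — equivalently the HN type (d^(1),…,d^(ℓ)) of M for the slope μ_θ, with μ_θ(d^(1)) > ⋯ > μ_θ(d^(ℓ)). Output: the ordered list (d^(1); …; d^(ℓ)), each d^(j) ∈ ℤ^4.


Barcode: M ≅ I[1,1]^3, I[1,4], I[4,4]^3. HN layers by μ_θ (2 steps, strictly decreasing):
  μ^(1)=3; μ^(2)=-7

((4, 1, 1, 1); (0, 0, 0, 3))


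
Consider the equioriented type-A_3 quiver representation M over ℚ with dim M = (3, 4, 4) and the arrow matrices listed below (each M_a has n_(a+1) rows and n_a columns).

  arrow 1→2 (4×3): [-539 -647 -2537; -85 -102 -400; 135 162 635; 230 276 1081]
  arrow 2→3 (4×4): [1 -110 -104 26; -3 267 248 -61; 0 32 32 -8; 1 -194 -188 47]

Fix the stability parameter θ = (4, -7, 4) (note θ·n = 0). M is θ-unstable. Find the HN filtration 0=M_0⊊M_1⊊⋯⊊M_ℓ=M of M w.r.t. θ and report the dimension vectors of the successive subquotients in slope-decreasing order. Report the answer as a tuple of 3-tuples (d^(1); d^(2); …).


Via rank(M_{q-1}∘⋯∘M_p): M ≅ I[1,3]^3, I[2,2], I[3,3].
μ_θ-semistable layers: μ^(1)=4; μ^(2)=-3/2; μ^(3)=-7

((0, 0, 4); (3, 3, 0); (0, 1, 0))


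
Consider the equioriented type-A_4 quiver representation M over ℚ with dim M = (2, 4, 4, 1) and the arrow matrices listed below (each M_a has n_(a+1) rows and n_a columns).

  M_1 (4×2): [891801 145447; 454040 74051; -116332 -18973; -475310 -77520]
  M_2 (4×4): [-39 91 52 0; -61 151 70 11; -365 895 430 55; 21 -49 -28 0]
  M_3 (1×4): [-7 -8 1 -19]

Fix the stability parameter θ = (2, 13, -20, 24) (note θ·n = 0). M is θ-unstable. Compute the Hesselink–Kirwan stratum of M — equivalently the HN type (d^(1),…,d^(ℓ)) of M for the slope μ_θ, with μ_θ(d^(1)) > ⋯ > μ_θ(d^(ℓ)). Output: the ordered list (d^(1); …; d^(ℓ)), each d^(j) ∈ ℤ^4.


Via rank(M_{q-1}∘⋯∘M_p): M ≅ I[1,2], I[1,4], I[2,2], I[2,3], I[3,3]^2.
μ_θ-semistable layers: μ^(1)=24; μ^(2)=13; μ^(3)=2; μ^(4)=-5/3; μ^(5)=-7/2; μ^(6)=-20

((0, 0, 0, 1); (0, 2, 0, 0); (1, 0, 0, 0); (1, 1, 1, 0); (0, 1, 1, 0); (0, 0, 2, 0))


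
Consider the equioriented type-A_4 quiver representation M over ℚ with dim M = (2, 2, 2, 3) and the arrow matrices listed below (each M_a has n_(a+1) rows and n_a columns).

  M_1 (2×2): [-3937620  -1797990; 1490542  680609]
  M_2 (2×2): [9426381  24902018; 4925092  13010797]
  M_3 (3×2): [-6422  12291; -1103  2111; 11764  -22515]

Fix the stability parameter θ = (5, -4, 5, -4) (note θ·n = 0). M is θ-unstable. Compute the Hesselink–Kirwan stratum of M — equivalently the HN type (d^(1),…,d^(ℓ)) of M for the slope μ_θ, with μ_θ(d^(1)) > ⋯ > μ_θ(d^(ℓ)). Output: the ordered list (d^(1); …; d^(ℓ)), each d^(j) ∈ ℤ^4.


Via rank(M_{q-1}∘⋯∘M_p): M ≅ I[1,1], I[1,4], I[2,4], I[4,4].
μ_θ-semistable layers: μ^(1)=5; μ^(2)=1/2; μ^(3)=-4

((1, 0, 0, 0); (1, 1, 2, 2); (0, 1, 0, 1))
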